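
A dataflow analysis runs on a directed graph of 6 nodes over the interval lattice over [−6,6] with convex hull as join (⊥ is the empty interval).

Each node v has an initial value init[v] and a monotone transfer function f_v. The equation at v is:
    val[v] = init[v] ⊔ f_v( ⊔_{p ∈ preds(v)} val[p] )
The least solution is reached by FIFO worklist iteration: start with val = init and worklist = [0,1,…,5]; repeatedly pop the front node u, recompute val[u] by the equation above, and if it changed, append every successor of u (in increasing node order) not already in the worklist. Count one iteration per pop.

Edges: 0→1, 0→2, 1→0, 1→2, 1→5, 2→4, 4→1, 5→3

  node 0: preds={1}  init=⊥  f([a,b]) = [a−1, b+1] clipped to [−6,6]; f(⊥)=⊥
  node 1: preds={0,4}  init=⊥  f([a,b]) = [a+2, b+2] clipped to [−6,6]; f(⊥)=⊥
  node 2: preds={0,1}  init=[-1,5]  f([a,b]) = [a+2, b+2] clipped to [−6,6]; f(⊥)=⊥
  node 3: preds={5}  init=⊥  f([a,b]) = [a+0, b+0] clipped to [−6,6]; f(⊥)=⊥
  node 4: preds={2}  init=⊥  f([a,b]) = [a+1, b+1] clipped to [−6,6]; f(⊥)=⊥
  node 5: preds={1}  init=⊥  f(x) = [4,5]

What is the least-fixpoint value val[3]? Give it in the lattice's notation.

Worklist (13 pops):
  #1 pop 0: in=⊥ → ⊥ (no change)
  #2 pop 1: in=⊥ → ⊥ (no change)
  #3 pop 2: in=⊥ → [-1,5] (no change)
  #4 pop 3: in=⊥ → ⊥ (no change)
  #5 pop 4: in=[-1,5] → [0,6] (was ⊥); enqueue [1]
  #6 pop 5: in=⊥ → [4,5] (was ⊥); enqueue [3]
  #7 pop 1: in=[0,6] → [2,6] (was ⊥); enqueue [0,2,5]
  #8 pop 3: in=[4,5] → [4,5] (was ⊥); enqueue []
  #9 pop 0: in=[2,6] → [1,6] (was ⊥); enqueue [1]
  #10 pop 2: in=[1,6] → [-1,6] (was [-1,5]); enqueue [4]
  #11 pop 5: in=[2,6] → [4,5] (no change)
  #12 pop 1: in=[0,6] → [2,6] (no change)
  #13 pop 4: in=[-1,6] → [0,6] (no change)

Fixpoint:
  val[0] = [1,6]
  val[1] = [2,6]
  val[2] = [-1,6]
  val[3] = [4,5]
  val[4] = [0,6]
  val[5] = [4,5]

[4,5]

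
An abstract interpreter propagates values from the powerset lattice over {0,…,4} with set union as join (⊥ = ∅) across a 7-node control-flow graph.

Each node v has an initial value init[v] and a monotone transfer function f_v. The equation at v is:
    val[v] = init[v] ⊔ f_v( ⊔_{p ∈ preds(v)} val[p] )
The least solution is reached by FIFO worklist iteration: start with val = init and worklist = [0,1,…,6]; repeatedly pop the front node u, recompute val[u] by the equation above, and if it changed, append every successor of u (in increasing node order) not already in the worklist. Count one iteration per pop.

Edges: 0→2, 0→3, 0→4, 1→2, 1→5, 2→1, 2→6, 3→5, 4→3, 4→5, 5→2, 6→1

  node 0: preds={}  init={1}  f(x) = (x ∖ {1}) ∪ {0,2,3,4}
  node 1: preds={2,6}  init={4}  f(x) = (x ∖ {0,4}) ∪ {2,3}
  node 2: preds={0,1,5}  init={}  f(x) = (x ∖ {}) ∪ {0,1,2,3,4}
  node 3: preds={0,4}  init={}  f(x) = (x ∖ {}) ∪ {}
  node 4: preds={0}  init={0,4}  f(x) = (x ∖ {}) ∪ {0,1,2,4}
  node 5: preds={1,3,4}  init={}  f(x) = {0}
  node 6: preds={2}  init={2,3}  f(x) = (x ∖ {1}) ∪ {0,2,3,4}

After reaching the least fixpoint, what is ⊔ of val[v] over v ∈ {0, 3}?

{0,1,2,3,4}

Trace (11 dequeues):
  [1] u=0 | in {} | out {0,1,2,3,4} | prev {1} | push {}
  [2] u=1 | in {2,3} | out {2,3,4} | prev {4} | push {}
  [3] u=2 | in {0,1,2,3,4} | out {0,1,2,3,4} | prev {} | push {1}
  [4] u=3 | in {0,1,2,3,4} | out {0,1,2,3,4} | prev {} | push {}
  [5] u=4 | in {0,1,2,3,4} | out {0,1,2,3,4} | prev {0,4} | push {3}
  [6] u=5 | in {0,1,2,3,4} | out {0} | prev {} | push {2}
  [7] u=6 | in {0,1,2,3,4} | out {0,2,3,4} | prev {2,3} | push {}
  [8] u=1 | in {0,1,2,3,4} | out {1,2,3,4} | prev {2,3,4} | push {5}
  [9] u=3 | in {0,1,2,3,4} | out {0,1,2,3,4} | ==
  [10] u=2 | in {0,1,2,3,4} | out {0,1,2,3,4} | ==
  [11] u=5 | in {0,1,2,3,4} | out {0} | ==

Converged values:
  [0] {0,1,2,3,4}
  [1] {1,2,3,4}
  [2] {0,1,2,3,4}
  [3] {0,1,2,3,4}
  [4] {0,1,2,3,4}
  [5] {0}
  [6] {0,2,3,4}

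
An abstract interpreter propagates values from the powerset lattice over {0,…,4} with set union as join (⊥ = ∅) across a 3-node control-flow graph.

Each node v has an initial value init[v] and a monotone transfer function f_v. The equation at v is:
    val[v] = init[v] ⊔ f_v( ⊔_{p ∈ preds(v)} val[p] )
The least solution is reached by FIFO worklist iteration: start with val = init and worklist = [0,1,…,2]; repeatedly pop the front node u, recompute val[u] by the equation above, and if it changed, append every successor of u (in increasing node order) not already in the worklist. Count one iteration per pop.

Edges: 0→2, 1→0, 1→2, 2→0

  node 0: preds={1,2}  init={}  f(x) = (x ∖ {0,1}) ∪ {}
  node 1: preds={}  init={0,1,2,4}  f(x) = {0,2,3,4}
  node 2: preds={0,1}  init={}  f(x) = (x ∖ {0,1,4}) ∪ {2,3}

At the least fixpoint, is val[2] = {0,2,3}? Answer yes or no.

no

Iteration log — 5 steps:
  step 1. node 0  ⊔preds={0,1,2,4}  new={2,4}  old={}  +wl: 
  step 2. node 1  ⊔preds={}  new={0,1,2,3,4}  old={0,1,2,4}  +wl: 0
  step 3. node 2  ⊔preds={0,1,2,3,4}  new={2,3}  old={}  +wl: 
  step 4. node 0  ⊔preds={0,1,2,3,4}  new={2,3,4}  old={2,4}  +wl: 2
  step 5. node 2  ⊔preds={0,1,2,3,4}  new={2,3}  stable

Least fixpoint reached:
  node 0: {2,3,4}
  node 1: {0,1,2,3,4}
  node 2: {2,3}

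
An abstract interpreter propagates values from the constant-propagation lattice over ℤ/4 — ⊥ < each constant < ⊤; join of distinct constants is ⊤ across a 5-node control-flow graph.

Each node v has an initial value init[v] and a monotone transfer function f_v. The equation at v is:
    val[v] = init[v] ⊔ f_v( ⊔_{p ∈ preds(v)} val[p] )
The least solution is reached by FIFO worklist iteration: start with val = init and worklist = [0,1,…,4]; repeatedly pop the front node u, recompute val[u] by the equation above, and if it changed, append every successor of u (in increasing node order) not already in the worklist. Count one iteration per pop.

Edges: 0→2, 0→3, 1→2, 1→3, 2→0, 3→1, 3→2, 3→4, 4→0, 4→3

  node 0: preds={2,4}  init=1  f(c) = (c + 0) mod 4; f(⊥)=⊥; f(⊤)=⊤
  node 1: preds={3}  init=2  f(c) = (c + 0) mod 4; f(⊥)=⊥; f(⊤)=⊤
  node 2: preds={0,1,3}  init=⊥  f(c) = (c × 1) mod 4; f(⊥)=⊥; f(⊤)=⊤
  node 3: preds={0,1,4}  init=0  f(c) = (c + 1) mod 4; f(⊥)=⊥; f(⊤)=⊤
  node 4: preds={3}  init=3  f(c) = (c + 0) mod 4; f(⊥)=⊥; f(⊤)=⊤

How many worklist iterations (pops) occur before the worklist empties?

9

Iteration log — 9 steps:
  step 1. node 0  ⊔preds=3  new=⊤  old=1  +wl: 
  step 2. node 1  ⊔preds=0  new=⊤  old=2  +wl: 
  step 3. node 2  ⊔preds=⊤  new=⊤  old=⊥  +wl: 0
  step 4. node 3  ⊔preds=⊤  new=⊤  old=0  +wl: 1,2
  step 5. node 4  ⊔preds=⊤  new=⊤  old=3  +wl: 3
  step 6. node 0  ⊔preds=⊤  new=⊤  stable
  step 7. node 1  ⊔preds=⊤  new=⊤  stable
  step 8. node 2  ⊔preds=⊤  new=⊤  stable
  step 9. node 3  ⊔preds=⊤  new=⊤  stable

Least fixpoint reached:
  node 0: ⊤
  node 1: ⊤
  node 2: ⊤
  node 3: ⊤
  node 4: ⊤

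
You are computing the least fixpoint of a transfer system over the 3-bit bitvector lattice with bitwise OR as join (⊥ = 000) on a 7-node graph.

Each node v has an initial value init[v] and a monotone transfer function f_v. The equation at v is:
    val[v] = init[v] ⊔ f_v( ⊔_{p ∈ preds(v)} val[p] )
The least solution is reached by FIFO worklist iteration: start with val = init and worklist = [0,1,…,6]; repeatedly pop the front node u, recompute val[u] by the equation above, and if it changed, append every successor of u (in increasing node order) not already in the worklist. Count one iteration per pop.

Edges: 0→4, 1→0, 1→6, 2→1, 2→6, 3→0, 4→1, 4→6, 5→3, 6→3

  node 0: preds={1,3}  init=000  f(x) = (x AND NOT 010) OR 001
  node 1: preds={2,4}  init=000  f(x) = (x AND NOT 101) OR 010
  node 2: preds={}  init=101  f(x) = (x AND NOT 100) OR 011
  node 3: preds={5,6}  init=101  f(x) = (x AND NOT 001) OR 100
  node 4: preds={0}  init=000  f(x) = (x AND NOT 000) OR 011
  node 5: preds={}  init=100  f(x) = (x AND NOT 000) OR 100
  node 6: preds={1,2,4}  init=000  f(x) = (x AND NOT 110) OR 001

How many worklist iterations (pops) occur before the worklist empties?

10

Trace (10 dequeues):
  [1] u=0 | in 101 | out 101 | prev 000 | push {}
  [2] u=1 | in 101 | out 010 | prev 000 | push {0}
  [3] u=2 | in 000 | out 111 | prev 101 | push {1}
  [4] u=3 | in 100 | out 101 | ==
  [5] u=4 | in 101 | out 111 | prev 000 | push {}
  [6] u=5 | in 000 | out 100 | ==
  [7] u=6 | in 111 | out 001 | prev 000 | push {3}
  [8] u=0 | in 111 | out 101 | ==
  [9] u=1 | in 111 | out 010 | ==
  [10] u=3 | in 101 | out 101 | ==

Converged values:
  [0] 101
  [1] 010
  [2] 111
  [3] 101
  [4] 111
  [5] 100
  [6] 001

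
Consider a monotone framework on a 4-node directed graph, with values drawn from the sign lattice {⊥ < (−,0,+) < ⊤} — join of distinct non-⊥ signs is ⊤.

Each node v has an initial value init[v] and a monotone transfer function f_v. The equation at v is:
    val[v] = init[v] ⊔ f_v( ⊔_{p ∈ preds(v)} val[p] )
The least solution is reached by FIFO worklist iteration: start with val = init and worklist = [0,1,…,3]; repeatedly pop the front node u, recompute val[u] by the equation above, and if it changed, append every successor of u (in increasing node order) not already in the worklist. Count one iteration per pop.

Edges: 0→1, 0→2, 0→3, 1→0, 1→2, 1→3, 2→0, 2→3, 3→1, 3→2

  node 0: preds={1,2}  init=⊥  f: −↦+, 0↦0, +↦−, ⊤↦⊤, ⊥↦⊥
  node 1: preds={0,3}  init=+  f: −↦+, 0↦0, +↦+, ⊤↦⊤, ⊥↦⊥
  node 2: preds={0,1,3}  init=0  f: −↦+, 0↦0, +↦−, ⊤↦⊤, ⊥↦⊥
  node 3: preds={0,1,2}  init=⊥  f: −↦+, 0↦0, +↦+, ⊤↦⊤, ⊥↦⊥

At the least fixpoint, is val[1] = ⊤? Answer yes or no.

Worklist (7 pops):
  #1 pop 0: in=⊤ → ⊤ (was ⊥); enqueue []
  #2 pop 1: in=⊤ → ⊤ (was +); enqueue [0]
  #3 pop 2: in=⊤ → ⊤ (was 0); enqueue []
  #4 pop 3: in=⊤ → ⊤ (was ⊥); enqueue [1,2]
  #5 pop 0: in=⊤ → ⊤ (no change)
  #6 pop 1: in=⊤ → ⊤ (no change)
  #7 pop 2: in=⊤ → ⊤ (no change)

Fixpoint:
  val[0] = ⊤
  val[1] = ⊤
  val[2] = ⊤
  val[3] = ⊤

yes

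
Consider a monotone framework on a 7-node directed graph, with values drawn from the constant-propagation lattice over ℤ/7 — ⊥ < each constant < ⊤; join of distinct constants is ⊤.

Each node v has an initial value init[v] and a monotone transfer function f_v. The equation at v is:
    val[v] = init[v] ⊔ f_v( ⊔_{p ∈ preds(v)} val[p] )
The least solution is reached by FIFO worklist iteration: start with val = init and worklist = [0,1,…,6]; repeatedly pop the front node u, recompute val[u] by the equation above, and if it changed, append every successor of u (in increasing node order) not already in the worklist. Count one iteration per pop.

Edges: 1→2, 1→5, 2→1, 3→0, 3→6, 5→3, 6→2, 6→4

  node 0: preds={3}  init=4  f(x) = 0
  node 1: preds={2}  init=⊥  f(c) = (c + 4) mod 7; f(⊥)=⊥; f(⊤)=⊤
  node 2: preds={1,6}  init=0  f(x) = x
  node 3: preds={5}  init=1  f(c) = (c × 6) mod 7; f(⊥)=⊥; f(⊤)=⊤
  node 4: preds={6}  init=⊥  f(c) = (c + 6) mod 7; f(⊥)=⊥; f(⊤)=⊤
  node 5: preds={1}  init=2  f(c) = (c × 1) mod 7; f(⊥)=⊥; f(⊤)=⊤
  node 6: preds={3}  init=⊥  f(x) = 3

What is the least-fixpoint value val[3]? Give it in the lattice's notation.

Trace (13 dequeues):
  [1] u=0 | in 1 | out ⊤ | prev 4 | push {}
  [2] u=1 | in 0 | out 4 | prev ⊥ | push {}
  [3] u=2 | in 4 | out ⊤ | prev 0 | push {1}
  [4] u=3 | in 2 | out ⊤ | prev 1 | push {0}
  [5] u=4 | in ⊥ | out ⊥ | ==
  [6] u=5 | in 4 | out ⊤ | prev 2 | push {3}
  [7] u=6 | in ⊤ | out 3 | prev ⊥ | push {2,4}
  [8] u=1 | in ⊤ | out ⊤ | prev 4 | push {5}
  [9] u=0 | in ⊤ | out ⊤ | ==
  [10] u=3 | in ⊤ | out ⊤ | ==
  [11] u=2 | in ⊤ | out ⊤ | ==
  [12] u=4 | in 3 | out 2 | prev ⊥ | push {}
  [13] u=5 | in ⊤ | out ⊤ | ==

Converged values:
  [0] ⊤
  [1] ⊤
  [2] ⊤
  [3] ⊤
  [4] 2
  [5] ⊤
  [6] 3

⊤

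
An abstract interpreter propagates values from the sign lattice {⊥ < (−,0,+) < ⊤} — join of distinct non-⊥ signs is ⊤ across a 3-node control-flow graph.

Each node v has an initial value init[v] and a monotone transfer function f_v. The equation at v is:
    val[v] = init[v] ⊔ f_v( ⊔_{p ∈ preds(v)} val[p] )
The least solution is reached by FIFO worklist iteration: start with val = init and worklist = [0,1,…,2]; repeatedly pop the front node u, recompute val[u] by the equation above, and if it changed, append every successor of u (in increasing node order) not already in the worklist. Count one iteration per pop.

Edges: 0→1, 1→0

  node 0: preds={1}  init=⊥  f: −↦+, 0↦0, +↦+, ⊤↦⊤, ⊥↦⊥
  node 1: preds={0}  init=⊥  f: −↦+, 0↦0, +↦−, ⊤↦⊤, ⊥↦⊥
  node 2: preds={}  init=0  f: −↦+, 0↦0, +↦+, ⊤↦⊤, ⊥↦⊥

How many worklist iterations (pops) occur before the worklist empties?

Worklist (3 pops):
  #1 pop 0: in=⊥ → ⊥ (no change)
  #2 pop 1: in=⊥ → ⊥ (no change)
  #3 pop 2: in=⊥ → 0 (no change)

Fixpoint:
  val[0] = ⊥
  val[1] = ⊥
  val[2] = 0

3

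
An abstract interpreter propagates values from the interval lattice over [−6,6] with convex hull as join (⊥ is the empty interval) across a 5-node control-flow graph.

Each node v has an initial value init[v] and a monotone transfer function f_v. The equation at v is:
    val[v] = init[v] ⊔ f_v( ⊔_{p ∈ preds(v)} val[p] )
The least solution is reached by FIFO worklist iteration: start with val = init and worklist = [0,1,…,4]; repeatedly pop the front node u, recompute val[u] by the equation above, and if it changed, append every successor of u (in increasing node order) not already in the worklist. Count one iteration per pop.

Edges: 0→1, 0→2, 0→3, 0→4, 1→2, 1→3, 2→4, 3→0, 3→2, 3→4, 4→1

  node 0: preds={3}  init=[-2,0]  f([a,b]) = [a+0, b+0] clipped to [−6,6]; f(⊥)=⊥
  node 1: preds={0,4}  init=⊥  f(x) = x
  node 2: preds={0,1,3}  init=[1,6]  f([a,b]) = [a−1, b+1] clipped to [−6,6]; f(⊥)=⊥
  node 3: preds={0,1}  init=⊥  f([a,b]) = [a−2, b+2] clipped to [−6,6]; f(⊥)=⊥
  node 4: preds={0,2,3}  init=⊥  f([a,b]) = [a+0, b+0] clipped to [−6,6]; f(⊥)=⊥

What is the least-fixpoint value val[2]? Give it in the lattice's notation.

Trace (16 dequeues):
  [1] u=0 | in ⊥ | out [-2,0] | ==
  [2] u=1 | in [-2,0] | out [-2,0] | prev ⊥ | push {}
  [3] u=2 | in [-2,0] | out [-3,6] | prev [1,6] | push {}
  [4] u=3 | in [-2,0] | out [-4,2] | prev ⊥ | push {0,2}
  [5] u=4 | in [-4,6] | out [-4,6] | prev ⊥ | push {1}
  [6] u=0 | in [-4,2] | out [-4,2] | prev [-2,0] | push {3,4}
  [7] u=2 | in [-4,2] | out [-5,6] | prev [-3,6] | push {}
  [8] u=1 | in [-4,6] | out [-4,6] | prev [-2,0] | push {2}
  [9] u=3 | in [-4,6] | out [-6,6] | prev [-4,2] | push {0}
  [10] u=4 | in [-6,6] | out [-6,6] | prev [-4,6] | push {1}
  [11] u=2 | in [-6,6] | out [-6,6] | prev [-5,6] | push {4}
  [12] u=0 | in [-6,6] | out [-6,6] | prev [-4,2] | push {2,3}
  [13] u=1 | in [-6,6] | out [-6,6] | prev [-4,6] | push {}
  [14] u=4 | in [-6,6] | out [-6,6] | ==
  [15] u=2 | in [-6,6] | out [-6,6] | ==
  [16] u=3 | in [-6,6] | out [-6,6] | ==

Converged values:
  [0] [-6,6]
  [1] [-6,6]
  [2] [-6,6]
  [3] [-6,6]
  [4] [-6,6]

[-6,6]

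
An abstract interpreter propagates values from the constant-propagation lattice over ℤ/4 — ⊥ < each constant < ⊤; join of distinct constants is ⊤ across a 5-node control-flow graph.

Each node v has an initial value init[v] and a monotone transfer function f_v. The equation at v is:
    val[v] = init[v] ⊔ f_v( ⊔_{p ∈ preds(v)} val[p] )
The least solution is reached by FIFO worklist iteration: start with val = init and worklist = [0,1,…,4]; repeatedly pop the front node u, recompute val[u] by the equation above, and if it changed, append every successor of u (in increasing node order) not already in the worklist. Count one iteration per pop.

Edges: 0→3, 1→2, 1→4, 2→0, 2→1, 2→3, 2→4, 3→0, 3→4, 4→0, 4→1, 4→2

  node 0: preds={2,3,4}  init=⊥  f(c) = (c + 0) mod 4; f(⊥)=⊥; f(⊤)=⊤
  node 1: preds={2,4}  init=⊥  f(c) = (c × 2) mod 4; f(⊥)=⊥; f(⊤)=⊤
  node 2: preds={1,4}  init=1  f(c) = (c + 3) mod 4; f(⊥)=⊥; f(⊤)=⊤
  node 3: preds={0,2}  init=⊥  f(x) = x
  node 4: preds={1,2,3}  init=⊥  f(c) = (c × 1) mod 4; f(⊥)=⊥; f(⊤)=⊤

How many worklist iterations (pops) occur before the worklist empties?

Worklist (12 pops):
  #1 pop 0: in=1 → 1 (was ⊥); enqueue []
  #2 pop 1: in=1 → 2 (was ⊥); enqueue []
  #3 pop 2: in=2 → 1 (no change)
  #4 pop 3: in=1 → 1 (was ⊥); enqueue [0]
  #5 pop 4: in=⊤ → ⊤ (was ⊥); enqueue [1,2]
  #6 pop 0: in=⊤ → ⊤ (was 1); enqueue [3]
  #7 pop 1: in=⊤ → ⊤ (was 2); enqueue [4]
  #8 pop 2: in=⊤ → ⊤ (was 1); enqueue [0,1]
  #9 pop 3: in=⊤ → ⊤ (was 1); enqueue []
  #10 pop 4: in=⊤ → ⊤ (no change)
  #11 pop 0: in=⊤ → ⊤ (no change)
  #12 pop 1: in=⊤ → ⊤ (no change)

Fixpoint:
  val[0] = ⊤
  val[1] = ⊤
  val[2] = ⊤
  val[3] = ⊤
  val[4] = ⊤

12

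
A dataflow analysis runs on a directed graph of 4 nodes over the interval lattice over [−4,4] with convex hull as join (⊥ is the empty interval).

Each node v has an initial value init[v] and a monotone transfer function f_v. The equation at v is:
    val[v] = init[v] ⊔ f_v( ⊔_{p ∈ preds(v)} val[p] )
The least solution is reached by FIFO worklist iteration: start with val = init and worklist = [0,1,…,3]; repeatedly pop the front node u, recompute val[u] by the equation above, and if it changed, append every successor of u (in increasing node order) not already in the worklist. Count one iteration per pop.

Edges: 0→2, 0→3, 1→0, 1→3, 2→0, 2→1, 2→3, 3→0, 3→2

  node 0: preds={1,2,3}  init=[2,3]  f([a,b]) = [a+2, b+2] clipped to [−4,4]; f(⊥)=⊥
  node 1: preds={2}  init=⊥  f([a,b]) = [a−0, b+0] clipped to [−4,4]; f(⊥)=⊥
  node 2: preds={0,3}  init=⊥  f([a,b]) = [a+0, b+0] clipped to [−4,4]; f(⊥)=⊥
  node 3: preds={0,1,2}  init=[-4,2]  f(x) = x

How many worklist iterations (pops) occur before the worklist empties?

9

Worklist (9 pops):
  #1 pop 0: in=[-4,2] → [-2,4] (was [2,3]); enqueue []
  #2 pop 1: in=⊥ → ⊥ (no change)
  #3 pop 2: in=[-4,4] → [-4,4] (was ⊥); enqueue [0,1]
  #4 pop 3: in=[-4,4] → [-4,4] (was [-4,2]); enqueue [2]
  #5 pop 0: in=[-4,4] → [-2,4] (no change)
  #6 pop 1: in=[-4,4] → [-4,4] (was ⊥); enqueue [0,3]
  #7 pop 2: in=[-4,4] → [-4,4] (no change)
  #8 pop 0: in=[-4,4] → [-2,4] (no change)
  #9 pop 3: in=[-4,4] → [-4,4] (no change)

Fixpoint:
  val[0] = [-2,4]
  val[1] = [-4,4]
  val[2] = [-4,4]
  val[3] = [-4,4]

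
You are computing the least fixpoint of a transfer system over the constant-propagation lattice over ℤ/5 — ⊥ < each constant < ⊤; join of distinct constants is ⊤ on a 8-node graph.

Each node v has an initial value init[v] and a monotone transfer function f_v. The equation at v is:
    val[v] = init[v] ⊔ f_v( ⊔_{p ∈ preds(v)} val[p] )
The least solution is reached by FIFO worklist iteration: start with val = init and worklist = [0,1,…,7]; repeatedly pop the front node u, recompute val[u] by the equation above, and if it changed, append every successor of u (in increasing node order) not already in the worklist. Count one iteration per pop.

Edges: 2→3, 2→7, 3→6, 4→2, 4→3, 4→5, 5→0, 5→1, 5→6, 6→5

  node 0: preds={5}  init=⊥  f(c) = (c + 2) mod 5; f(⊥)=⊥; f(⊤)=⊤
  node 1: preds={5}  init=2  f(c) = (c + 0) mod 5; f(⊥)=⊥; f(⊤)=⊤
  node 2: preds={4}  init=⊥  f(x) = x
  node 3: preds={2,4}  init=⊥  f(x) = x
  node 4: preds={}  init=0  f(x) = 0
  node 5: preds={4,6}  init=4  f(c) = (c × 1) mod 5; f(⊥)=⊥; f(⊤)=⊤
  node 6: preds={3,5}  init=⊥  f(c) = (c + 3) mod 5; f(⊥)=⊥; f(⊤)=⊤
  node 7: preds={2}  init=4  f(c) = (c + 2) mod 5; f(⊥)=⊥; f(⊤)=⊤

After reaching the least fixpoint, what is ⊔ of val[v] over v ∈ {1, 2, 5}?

Worklist (11 pops):
  #1 pop 0: in=4 → 1 (was ⊥); enqueue []
  #2 pop 1: in=4 → ⊤ (was 2); enqueue []
  #3 pop 2: in=0 → 0 (was ⊥); enqueue []
  #4 pop 3: in=0 → 0 (was ⊥); enqueue []
  #5 pop 4: in=⊥ → 0 (no change)
  #6 pop 5: in=0 → ⊤ (was 4); enqueue [0,1]
  #7 pop 6: in=⊤ → ⊤ (was ⊥); enqueue [5]
  #8 pop 7: in=0 → ⊤ (was 4); enqueue []
  #9 pop 0: in=⊤ → ⊤ (was 1); enqueue []
  #10 pop 1: in=⊤ → ⊤ (no change)
  #11 pop 5: in=⊤ → ⊤ (no change)

Fixpoint:
  val[0] = ⊤
  val[1] = ⊤
  val[2] = 0
  val[3] = 0
  val[4] = 0
  val[5] = ⊤
  val[6] = ⊤
  val[7] = ⊤

⊤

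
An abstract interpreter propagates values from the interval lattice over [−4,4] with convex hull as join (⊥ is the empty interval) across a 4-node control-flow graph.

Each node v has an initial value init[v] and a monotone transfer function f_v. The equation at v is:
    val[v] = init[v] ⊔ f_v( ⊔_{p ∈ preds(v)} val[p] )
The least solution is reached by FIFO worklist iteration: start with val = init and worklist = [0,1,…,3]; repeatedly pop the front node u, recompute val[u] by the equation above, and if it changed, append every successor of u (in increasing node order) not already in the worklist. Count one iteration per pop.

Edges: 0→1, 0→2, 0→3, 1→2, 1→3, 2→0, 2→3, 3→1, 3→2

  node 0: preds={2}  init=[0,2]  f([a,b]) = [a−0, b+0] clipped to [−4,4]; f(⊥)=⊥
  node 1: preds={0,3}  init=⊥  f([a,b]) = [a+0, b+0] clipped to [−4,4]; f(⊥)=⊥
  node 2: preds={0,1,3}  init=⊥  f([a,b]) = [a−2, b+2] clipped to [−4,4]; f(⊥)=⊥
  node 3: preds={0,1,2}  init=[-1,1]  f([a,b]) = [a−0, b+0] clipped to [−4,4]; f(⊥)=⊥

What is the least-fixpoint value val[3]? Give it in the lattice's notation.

Iteration log — 12 steps:
  step 1. node 0  ⊔preds=⊥  new=[0,2]  stable
  step 2. node 1  ⊔preds=[-1,2]  new=[-1,2]  old=⊥  +wl: 
  step 3. node 2  ⊔preds=[-1,2]  new=[-3,4]  old=⊥  +wl: 0
  step 4. node 3  ⊔preds=[-3,4]  new=[-3,4]  old=[-1,1]  +wl: 1,2
  step 5. node 0  ⊔preds=[-3,4]  new=[-3,4]  old=[0,2]  +wl: 3
  step 6. node 1  ⊔preds=[-3,4]  new=[-3,4]  old=[-1,2]  +wl: 
  step 7. node 2  ⊔preds=[-3,4]  new=[-4,4]  old=[-3,4]  +wl: 0
  step 8. node 3  ⊔preds=[-4,4]  new=[-4,4]  old=[-3,4]  +wl: 1,2
  step 9. node 0  ⊔preds=[-4,4]  new=[-4,4]  old=[-3,4]  +wl: 3
  step 10. node 1  ⊔preds=[-4,4]  new=[-4,4]  old=[-3,4]  +wl: 
  step 11. node 2  ⊔preds=[-4,4]  new=[-4,4]  stable
  step 12. node 3  ⊔preds=[-4,4]  new=[-4,4]  stable

Least fixpoint reached:
  node 0: [-4,4]
  node 1: [-4,4]
  node 2: [-4,4]
  node 3: [-4,4]

[-4,4]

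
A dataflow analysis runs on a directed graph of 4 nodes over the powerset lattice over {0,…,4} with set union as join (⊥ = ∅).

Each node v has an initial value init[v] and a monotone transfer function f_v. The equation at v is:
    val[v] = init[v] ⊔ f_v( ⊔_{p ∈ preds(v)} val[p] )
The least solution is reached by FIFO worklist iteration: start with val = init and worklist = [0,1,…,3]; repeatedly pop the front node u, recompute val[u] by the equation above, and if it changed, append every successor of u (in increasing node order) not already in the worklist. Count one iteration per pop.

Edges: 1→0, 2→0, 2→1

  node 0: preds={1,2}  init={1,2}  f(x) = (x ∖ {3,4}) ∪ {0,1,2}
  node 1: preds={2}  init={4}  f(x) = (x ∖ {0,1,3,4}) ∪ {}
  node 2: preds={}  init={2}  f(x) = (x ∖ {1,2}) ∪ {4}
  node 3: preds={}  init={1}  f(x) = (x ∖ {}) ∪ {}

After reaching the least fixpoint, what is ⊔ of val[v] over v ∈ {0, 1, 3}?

{0,1,2,4}

Worklist (6 pops):
  #1 pop 0: in={2,4} → {0,1,2} (was {1,2}); enqueue []
  #2 pop 1: in={2} → {2,4} (was {4}); enqueue [0]
  #3 pop 2: in={} → {2,4} (was {2}); enqueue [1]
  #4 pop 3: in={} → {1} (no change)
  #5 pop 0: in={2,4} → {0,1,2} (no change)
  #6 pop 1: in={2,4} → {2,4} (no change)

Fixpoint:
  val[0] = {0,1,2}
  val[1] = {2,4}
  val[2] = {2,4}
  val[3] = {1}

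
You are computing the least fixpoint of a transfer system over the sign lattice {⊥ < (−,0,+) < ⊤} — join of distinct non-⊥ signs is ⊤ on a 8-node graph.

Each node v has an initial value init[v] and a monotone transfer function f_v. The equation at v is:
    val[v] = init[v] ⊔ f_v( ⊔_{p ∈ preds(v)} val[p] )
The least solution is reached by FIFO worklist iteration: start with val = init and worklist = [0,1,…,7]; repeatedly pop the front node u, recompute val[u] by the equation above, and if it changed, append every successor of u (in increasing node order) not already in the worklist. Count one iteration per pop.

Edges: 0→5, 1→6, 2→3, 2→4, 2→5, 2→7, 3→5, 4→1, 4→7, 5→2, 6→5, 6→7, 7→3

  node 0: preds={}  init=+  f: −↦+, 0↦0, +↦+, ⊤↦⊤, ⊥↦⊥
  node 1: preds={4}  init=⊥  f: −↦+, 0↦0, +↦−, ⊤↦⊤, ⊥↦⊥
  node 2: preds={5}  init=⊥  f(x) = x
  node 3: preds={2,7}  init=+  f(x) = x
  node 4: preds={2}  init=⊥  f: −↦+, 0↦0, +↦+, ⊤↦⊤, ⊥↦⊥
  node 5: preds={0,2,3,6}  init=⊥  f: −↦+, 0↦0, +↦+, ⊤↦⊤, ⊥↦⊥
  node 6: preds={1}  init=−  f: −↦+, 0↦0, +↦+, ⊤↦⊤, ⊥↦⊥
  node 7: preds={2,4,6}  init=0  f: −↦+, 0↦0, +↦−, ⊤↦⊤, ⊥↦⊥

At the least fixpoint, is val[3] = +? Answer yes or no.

Worklist (17 pops):
  #1 pop 0: in=⊥ → + (no change)
  #2 pop 1: in=⊥ → ⊥ (no change)
  #3 pop 2: in=⊥ → ⊥ (no change)
  #4 pop 3: in=0 → ⊤ (was +); enqueue []
  #5 pop 4: in=⊥ → ⊥ (no change)
  #6 pop 5: in=⊤ → ⊤ (was ⊥); enqueue [2]
  #7 pop 6: in=⊥ → − (no change)
  #8 pop 7: in=− → ⊤ (was 0); enqueue [3]
  #9 pop 2: in=⊤ → ⊤ (was ⊥); enqueue [4,5,7]
  #10 pop 3: in=⊤ → ⊤ (no change)
  #11 pop 4: in=⊤ → ⊤ (was ⊥); enqueue [1]
  #12 pop 5: in=⊤ → ⊤ (no change)
  #13 pop 7: in=⊤ → ⊤ (no change)
  #14 pop 1: in=⊤ → ⊤ (was ⊥); enqueue [6]
  #15 pop 6: in=⊤ → ⊤ (was −); enqueue [5,7]
  #16 pop 5: in=⊤ → ⊤ (no change)
  #17 pop 7: in=⊤ → ⊤ (no change)

Fixpoint:
  val[0] = +
  val[1] = ⊤
  val[2] = ⊤
  val[3] = ⊤
  val[4] = ⊤
  val[5] = ⊤
  val[6] = ⊤
  val[7] = ⊤

no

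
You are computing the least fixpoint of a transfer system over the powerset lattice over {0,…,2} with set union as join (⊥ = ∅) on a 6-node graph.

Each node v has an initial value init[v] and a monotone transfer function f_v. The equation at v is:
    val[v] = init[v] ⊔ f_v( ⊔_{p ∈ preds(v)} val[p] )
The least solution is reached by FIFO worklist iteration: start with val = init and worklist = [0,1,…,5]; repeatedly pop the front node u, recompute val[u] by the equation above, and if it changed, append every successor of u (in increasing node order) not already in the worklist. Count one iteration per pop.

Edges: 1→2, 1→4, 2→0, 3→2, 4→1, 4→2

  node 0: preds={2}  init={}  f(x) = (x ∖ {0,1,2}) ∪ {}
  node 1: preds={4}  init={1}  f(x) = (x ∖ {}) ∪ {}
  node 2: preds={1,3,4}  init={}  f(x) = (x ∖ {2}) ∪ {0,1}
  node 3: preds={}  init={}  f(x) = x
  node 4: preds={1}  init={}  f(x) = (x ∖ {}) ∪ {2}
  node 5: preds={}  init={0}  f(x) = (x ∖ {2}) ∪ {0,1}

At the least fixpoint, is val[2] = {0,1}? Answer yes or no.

Iteration log — 10 steps:
  step 1. node 0  ⊔preds={}  new={}  stable
  step 2. node 1  ⊔preds={}  new={1}  stable
  step 3. node 2  ⊔preds={1}  new={0,1}  old={}  +wl: 0
  step 4. node 3  ⊔preds={}  new={}  stable
  step 5. node 4  ⊔preds={1}  new={1,2}  old={}  +wl: 1,2
  step 6. node 5  ⊔preds={}  new={0,1}  old={0}  +wl: 
  step 7. node 0  ⊔preds={0,1}  new={}  stable
  step 8. node 1  ⊔preds={1,2}  new={1,2}  old={1}  +wl: 4
  step 9. node 2  ⊔preds={1,2}  new={0,1}  stable
  step 10. node 4  ⊔preds={1,2}  new={1,2}  stable

Least fixpoint reached:
  node 0: {}
  node 1: {1,2}
  node 2: {0,1}
  node 3: {}
  node 4: {1,2}
  node 5: {0,1}

yes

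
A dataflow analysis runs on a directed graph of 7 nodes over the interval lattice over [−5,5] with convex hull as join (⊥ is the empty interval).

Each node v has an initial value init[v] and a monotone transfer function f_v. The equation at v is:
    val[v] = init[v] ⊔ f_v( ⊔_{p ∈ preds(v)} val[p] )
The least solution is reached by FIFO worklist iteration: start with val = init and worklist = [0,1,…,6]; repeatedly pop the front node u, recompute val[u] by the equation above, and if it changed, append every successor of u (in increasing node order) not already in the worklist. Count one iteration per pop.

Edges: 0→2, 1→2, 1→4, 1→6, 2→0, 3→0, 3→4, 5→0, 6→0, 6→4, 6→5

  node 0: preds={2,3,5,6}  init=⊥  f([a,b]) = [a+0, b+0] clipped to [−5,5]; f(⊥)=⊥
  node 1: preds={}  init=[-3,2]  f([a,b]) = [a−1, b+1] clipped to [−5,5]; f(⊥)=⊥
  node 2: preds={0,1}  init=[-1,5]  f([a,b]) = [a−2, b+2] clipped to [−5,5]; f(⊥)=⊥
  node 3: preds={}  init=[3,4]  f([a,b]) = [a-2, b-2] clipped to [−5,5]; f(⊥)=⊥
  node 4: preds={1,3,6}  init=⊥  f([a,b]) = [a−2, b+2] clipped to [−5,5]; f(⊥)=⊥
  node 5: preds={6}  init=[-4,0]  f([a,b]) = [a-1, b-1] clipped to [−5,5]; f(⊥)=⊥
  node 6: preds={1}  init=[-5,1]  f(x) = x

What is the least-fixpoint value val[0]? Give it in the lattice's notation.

Trace (11 dequeues):
  [1] u=0 | in [-5,5] | out [-5,5] | prev ⊥ | push {}
  [2] u=1 | in ⊥ | out [-3,2] | ==
  [3] u=2 | in [-5,5] | out [-5,5] | prev [-1,5] | push {0}
  [4] u=3 | in ⊥ | out [3,4] | ==
  [5] u=4 | in [-5,4] | out [-5,5] | prev ⊥ | push {}
  [6] u=5 | in [-5,1] | out [-5,0] | prev [-4,0] | push {}
  [7] u=6 | in [-3,2] | out [-5,2] | prev [-5,1] | push {4,5}
  [8] u=0 | in [-5,5] | out [-5,5] | ==
  [9] u=4 | in [-5,4] | out [-5,5] | ==
  [10] u=5 | in [-5,2] | out [-5,1] | prev [-5,0] | push {0}
  [11] u=0 | in [-5,5] | out [-5,5] | ==

Converged values:
  [0] [-5,5]
  [1] [-3,2]
  [2] [-5,5]
  [3] [3,4]
  [4] [-5,5]
  [5] [-5,1]
  [6] [-5,2]

[-5,5]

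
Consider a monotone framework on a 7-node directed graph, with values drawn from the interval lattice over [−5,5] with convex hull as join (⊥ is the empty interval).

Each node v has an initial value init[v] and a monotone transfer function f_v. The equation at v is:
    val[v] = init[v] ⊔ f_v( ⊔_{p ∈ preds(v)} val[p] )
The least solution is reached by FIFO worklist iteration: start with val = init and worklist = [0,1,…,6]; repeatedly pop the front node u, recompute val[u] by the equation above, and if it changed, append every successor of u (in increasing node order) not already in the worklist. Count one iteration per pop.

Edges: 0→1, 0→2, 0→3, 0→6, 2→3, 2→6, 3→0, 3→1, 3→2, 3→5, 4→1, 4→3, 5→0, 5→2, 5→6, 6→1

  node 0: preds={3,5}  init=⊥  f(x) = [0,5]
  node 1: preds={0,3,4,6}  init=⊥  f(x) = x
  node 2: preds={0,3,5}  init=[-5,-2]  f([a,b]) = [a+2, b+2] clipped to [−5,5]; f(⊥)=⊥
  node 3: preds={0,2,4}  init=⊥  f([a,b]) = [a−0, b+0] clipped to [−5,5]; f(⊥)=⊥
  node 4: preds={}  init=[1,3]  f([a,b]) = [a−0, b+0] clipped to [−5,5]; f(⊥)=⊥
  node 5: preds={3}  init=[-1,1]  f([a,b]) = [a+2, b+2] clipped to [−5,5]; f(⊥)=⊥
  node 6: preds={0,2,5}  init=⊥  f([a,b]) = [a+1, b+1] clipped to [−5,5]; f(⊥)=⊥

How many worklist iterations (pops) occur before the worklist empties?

10

Worklist (10 pops):
  #1 pop 0: in=[-1,1] → [0,5] (was ⊥); enqueue []
  #2 pop 1: in=[0,5] → [0,5] (was ⊥); enqueue []
  #3 pop 2: in=[-1,5] → [-5,5] (was [-5,-2]); enqueue []
  #4 pop 3: in=[-5,5] → [-5,5] (was ⊥); enqueue [0,1,2]
  #5 pop 4: in=⊥ → [1,3] (no change)
  #6 pop 5: in=[-5,5] → [-3,5] (was [-1,1]); enqueue []
  #7 pop 6: in=[-5,5] → [-4,5] (was ⊥); enqueue []
  #8 pop 0: in=[-5,5] → [0,5] (no change)
  #9 pop 1: in=[-5,5] → [-5,5] (was [0,5]); enqueue []
  #10 pop 2: in=[-5,5] → [-5,5] (no change)

Fixpoint:
  val[0] = [0,5]
  val[1] = [-5,5]
  val[2] = [-5,5]
  val[3] = [-5,5]
  val[4] = [1,3]
  val[5] = [-3,5]
  val[6] = [-4,5]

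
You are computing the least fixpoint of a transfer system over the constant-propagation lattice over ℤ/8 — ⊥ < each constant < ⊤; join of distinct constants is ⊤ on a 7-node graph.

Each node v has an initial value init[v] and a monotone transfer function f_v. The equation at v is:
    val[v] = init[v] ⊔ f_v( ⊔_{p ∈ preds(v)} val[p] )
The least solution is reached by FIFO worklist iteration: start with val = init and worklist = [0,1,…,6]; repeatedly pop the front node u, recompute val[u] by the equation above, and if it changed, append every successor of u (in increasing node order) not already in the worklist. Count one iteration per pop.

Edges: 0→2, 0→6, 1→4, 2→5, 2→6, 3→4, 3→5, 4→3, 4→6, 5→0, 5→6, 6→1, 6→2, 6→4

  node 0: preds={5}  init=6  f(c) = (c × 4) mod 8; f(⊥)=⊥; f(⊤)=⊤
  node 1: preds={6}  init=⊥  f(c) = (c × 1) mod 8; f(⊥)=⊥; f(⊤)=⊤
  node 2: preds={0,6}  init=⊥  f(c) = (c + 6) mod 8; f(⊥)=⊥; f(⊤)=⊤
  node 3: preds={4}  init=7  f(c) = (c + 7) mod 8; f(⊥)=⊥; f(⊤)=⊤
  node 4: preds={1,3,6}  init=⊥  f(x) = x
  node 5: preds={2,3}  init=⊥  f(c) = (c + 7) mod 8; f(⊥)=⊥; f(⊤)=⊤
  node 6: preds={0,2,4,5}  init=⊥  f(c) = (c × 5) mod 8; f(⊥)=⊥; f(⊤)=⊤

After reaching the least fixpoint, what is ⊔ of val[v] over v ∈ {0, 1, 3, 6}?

⊤

Trace (15 dequeues):
  [1] u=0 | in ⊥ | out 6 | ==
  [2] u=1 | in ⊥ | out ⊥ | ==
  [3] u=2 | in 6 | out 4 | prev ⊥ | push {}
  [4] u=3 | in ⊥ | out 7 | ==
  [5] u=4 | in 7 | out 7 | prev ⊥ | push {3}
  [6] u=5 | in ⊤ | out ⊤ | prev ⊥ | push {0}
  [7] u=6 | in ⊤ | out ⊤ | prev ⊥ | push {1,2,4}
  [8] u=3 | in 7 | out ⊤ | prev 7 | push {5}
  [9] u=0 | in ⊤ | out ⊤ | prev 6 | push {6}
  [10] u=1 | in ⊤ | out ⊤ | prev ⊥ | push {}
  [11] u=2 | in ⊤ | out ⊤ | prev 4 | push {}
  [12] u=4 | in ⊤ | out ⊤ | prev 7 | push {3}
  [13] u=5 | in ⊤ | out ⊤ | ==
  [14] u=6 | in ⊤ | out ⊤ | ==
  [15] u=3 | in ⊤ | out ⊤ | ==

Converged values:
  [0] ⊤
  [1] ⊤
  [2] ⊤
  [3] ⊤
  [4] ⊤
  [5] ⊤
  [6] ⊤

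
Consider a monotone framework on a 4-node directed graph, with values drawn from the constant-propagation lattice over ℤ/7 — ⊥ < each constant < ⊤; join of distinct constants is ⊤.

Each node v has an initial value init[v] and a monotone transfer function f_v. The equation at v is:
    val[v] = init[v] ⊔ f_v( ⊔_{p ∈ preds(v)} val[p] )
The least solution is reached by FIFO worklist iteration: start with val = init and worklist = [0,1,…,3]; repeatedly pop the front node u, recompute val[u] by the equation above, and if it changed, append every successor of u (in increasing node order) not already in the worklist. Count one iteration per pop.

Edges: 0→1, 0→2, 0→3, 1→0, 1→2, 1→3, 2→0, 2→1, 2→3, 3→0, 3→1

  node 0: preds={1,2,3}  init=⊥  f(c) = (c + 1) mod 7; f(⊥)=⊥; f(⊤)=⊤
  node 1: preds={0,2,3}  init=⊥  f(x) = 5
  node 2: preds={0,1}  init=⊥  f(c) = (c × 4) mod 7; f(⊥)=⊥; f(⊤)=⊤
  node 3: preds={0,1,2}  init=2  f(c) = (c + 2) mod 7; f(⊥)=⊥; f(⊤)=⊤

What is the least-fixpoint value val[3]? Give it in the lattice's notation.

Worklist (8 pops):
  #1 pop 0: in=2 → 3 (was ⊥); enqueue []
  #2 pop 1: in=⊤ → 5 (was ⊥); enqueue [0]
  #3 pop 2: in=⊤ → ⊤ (was ⊥); enqueue [1]
  #4 pop 3: in=⊤ → ⊤ (was 2); enqueue []
  #5 pop 0: in=⊤ → ⊤ (was 3); enqueue [2,3]
  #6 pop 1: in=⊤ → 5 (no change)
  #7 pop 2: in=⊤ → ⊤ (no change)
  #8 pop 3: in=⊤ → ⊤ (no change)

Fixpoint:
  val[0] = ⊤
  val[1] = 5
  val[2] = ⊤
  val[3] = ⊤

⊤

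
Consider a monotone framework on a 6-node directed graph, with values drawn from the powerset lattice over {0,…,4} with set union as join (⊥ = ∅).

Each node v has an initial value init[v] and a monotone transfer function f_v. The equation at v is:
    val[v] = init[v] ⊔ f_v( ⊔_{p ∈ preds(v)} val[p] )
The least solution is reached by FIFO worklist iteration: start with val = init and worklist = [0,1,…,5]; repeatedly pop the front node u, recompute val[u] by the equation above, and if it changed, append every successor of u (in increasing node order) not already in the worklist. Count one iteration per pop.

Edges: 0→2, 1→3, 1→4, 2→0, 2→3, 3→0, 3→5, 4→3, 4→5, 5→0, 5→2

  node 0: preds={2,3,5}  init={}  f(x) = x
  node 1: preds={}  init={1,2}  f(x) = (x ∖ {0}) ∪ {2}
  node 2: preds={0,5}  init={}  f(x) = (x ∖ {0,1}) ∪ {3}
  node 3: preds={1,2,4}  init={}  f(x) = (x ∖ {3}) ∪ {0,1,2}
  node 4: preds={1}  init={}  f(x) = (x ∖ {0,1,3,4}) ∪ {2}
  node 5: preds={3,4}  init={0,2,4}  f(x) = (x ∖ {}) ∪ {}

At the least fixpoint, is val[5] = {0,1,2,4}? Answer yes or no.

yes

Iteration log — 9 steps:
  step 1. node 0  ⊔preds={0,2,4}  new={0,2,4}  old={}  +wl: 
  step 2. node 1  ⊔preds={}  new={1,2}  stable
  step 3. node 2  ⊔preds={0,2,4}  new={2,3,4}  old={}  +wl: 0
  step 4. node 3  ⊔preds={1,2,3,4}  new={0,1,2,4}  old={}  +wl: 
  step 5. node 4  ⊔preds={1,2}  new={2}  old={}  +wl: 3
  step 6. node 5  ⊔preds={0,1,2,4}  new={0,1,2,4}  old={0,2,4}  +wl: 2
  step 7. node 0  ⊔preds={0,1,2,3,4}  new={0,1,2,3,4}  old={0,2,4}  +wl: 
  step 8. node 3  ⊔preds={1,2,3,4}  new={0,1,2,4}  stable
  step 9. node 2  ⊔preds={0,1,2,3,4}  new={2,3,4}  stable

Least fixpoint reached:
  node 0: {0,1,2,3,4}
  node 1: {1,2}
  node 2: {2,3,4}
  node 3: {0,1,2,4}
  node 4: {2}
  node 5: {0,1,2,4}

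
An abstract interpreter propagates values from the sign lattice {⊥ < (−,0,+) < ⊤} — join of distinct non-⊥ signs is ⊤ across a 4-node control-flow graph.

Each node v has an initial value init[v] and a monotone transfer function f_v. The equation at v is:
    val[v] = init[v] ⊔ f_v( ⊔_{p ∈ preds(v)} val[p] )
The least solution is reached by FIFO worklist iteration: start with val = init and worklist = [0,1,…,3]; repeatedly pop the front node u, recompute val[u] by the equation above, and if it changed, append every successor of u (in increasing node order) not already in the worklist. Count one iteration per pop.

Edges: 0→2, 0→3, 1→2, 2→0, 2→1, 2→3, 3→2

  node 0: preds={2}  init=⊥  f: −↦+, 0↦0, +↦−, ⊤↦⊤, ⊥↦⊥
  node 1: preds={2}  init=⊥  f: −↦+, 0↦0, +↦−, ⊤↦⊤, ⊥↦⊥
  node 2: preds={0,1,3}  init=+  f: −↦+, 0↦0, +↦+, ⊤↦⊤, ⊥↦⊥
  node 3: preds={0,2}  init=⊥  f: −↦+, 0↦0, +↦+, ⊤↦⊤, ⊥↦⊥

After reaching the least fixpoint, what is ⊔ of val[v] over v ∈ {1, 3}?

Worklist (9 pops):
  #1 pop 0: in=+ → − (was ⊥); enqueue []
  #2 pop 1: in=+ → − (was ⊥); enqueue []
  #3 pop 2: in=− → + (no change)
  #4 pop 3: in=⊤ → ⊤ (was ⊥); enqueue [2]
  #5 pop 2: in=⊤ → ⊤ (was +); enqueue [0,1,3]
  #6 pop 0: in=⊤ → ⊤ (was −); enqueue [2]
  #7 pop 1: in=⊤ → ⊤ (was −); enqueue []
  #8 pop 3: in=⊤ → ⊤ (no change)
  #9 pop 2: in=⊤ → ⊤ (no change)

Fixpoint:
  val[0] = ⊤
  val[1] = ⊤
  val[2] = ⊤
  val[3] = ⊤

⊤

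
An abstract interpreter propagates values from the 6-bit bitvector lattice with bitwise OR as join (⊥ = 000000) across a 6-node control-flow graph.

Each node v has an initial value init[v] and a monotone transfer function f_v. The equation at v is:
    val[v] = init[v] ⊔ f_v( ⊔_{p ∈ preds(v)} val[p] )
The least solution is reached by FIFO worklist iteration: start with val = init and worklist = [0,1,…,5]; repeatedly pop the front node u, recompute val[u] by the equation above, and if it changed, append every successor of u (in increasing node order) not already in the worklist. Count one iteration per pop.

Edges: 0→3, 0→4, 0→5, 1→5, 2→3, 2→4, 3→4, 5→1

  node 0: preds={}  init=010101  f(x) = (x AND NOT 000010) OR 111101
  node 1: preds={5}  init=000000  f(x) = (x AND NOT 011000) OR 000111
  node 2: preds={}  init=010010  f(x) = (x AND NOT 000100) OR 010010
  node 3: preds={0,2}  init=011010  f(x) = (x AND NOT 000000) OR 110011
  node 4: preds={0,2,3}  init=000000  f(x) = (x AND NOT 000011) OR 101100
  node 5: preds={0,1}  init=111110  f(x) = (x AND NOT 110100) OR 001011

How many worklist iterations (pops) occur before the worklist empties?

7

Trace (7 dequeues):
  [1] u=0 | in 000000 | out 111101 | prev 010101 | push {}
  [2] u=1 | in 111110 | out 100111 | prev 000000 | push {}
  [3] u=2 | in 000000 | out 010010 | ==
  [4] u=3 | in 111111 | out 111111 | prev 011010 | push {}
  [5] u=4 | in 111111 | out 111100 | prev 000000 | push {}
  [6] u=5 | in 111111 | out 111111 | prev 111110 | push {1}
  [7] u=1 | in 111111 | out 100111 | ==

Converged values:
  [0] 111101
  [1] 100111
  [2] 010010
  [3] 111111
  [4] 111100
  [5] 111111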